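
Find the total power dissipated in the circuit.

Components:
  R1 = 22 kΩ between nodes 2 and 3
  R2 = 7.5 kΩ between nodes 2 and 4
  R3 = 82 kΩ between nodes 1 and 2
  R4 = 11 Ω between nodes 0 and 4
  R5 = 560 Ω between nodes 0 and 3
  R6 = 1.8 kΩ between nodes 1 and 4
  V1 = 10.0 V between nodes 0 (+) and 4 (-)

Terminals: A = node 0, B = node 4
Nodal analysis, taking node 4 as the 0 V reference.
Source V1 fixes V_0 = 10 V.
KCL at each unknown node (sum of currents leaving = 0; resistances in Ω):
  Node 1: (V_1 - V_2)/82000 + (V_1 - 0)/1800 = 0
  Node 2: (V_2 - V_3)/22000 + (V_2 - 0)/7500 + (V_2 - V_1)/82000 = 0
  Node 3: (V_3 - V_2)/22000 + (V_3 - 10)/560 = 0
Collecting terms (coefficients in siemens):
  0.0005678·V_1 - 0.0000122·V_2 = 0
  0.000191·V_2 - 0.0000122·V_1 - 0.00004545·V_3 = 0
  0.001831·V_3 - 0.00004545·V_2 = 0.01786
Solving these 3 simultaneous equations (Gaussian elimination) gives:
  V_1 = 0.05022 V, V_2 = 2.338 V, V_3 = 9.81 V
Power in each resistor, P = (ΔV)²/R:
  P_R1 = (2.338 - 9.81)²/22000 = 0.002538 W
  P_R2 = (2.338 - 0)²/7500 = 0.0007288 W
  P_R3 = (0.05022 - 2.338)²/82000 = 0.00006383 W
  P_R4 = (10 - 0)²/11 = 9.091 W
  P_R5 = (10 - 9.81)²/560 = 0.00006459 W
  P_R6 = (0.05022 - 0)²/1800 = 0.000001401 W
P_total = P_R1 + P_R2 + P_R3 + P_R4 + P_R5 + P_R6 = 9.094 W

Final answer: 9.094 W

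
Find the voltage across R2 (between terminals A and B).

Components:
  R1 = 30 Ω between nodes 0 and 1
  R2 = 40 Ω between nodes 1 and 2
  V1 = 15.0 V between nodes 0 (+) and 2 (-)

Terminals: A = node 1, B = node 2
R1 and R2 are in series across V1 (node 0 → node 1 → node 2), and the output A–B is taken across R2, so this is a voltage divider.
Series current: I = V1/(R1 + R2) = 15/(30 + 40) = 15/70 = 0.2143 A
V_R2 = I × R2 = V1 × R2/(R1 + R2) = 15 × 40/70 = 8.571 V

Final answer: 8.571 V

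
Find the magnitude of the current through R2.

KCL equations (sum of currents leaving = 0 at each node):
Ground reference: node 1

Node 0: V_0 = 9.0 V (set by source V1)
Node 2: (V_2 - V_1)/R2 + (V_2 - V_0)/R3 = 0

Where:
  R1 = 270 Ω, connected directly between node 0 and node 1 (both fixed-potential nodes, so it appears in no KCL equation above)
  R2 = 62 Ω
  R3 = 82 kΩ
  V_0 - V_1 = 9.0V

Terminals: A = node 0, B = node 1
Nodal analysis, taking node 1 as the 0 V reference.
Source V1 fixes V_0 = 9 V.
KCL at each unknown node (sum of currents leaving = 0; resistances in Ω):
  Node 2: (V_2 - 0)/62 + (V_2 - 9)/82000 = 0
Collecting terms: 0.01614 × V_2 = 0.0001098  =>  V_2 = 0.0068 V
I_R2 = (V_1 - V_2)/R2 = (0 - 0.0068)/62 = -0.0001097 A
|I_R2| = 0.0001097 A

Final answer: |I_R2| = 0.0001097 A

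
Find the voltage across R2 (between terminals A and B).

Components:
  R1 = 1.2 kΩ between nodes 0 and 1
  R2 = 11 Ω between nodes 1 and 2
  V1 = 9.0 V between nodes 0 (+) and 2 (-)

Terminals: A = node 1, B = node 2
R1 and R2 are in series across V1 (node 0 → node 1 → node 2), and the output A–B is taken across R2, so this is a voltage divider.
Series current: I = V1/(R1 + R2) = 9/(1200 + 11) = 9/1211 = 0.007432 A
V_R2 = I × R2 = V1 × R2/(R1 + R2) = 9 × 11/1211 = 0.08175 V

Final answer: 0.08175 V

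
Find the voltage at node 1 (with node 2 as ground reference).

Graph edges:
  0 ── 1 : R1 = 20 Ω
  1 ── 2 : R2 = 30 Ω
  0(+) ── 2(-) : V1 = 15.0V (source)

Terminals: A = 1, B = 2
Nodal analysis, taking node 2 as the 0 V reference.
Source V1 fixes V_0 = 15 V.
KCL at each unknown node (sum of currents leaving = 0; resistances in Ω):
  Node 1: (V_1 - 15)/20 + (V_1 - 0)/30 = 0
Collecting terms: 0.08333 × V_1 = 0.75  =>  V_1 = 9 V
The requested potential is V_1 = 9 V.

Final answer: V_1 = 9 V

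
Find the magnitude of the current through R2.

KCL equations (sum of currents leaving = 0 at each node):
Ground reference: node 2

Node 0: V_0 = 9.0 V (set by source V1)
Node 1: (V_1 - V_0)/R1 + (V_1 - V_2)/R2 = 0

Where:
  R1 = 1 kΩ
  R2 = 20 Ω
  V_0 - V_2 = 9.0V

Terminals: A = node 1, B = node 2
Nodal analysis, taking node 2 as the 0 V reference.
Source V1 fixes V_0 = 9 V.
KCL at each unknown node (sum of currents leaving = 0; resistances in Ω):
  Node 1: (V_1 - 9)/1000 + (V_1 - 0)/20 = 0
Collecting terms: 0.051 × V_1 = 0.009  =>  V_1 = 0.1765 V
I_R2 = (V_1 - V_2)/R2 = (0.1765 - 0)/20 = 0.008824 A
|I_R2| = 0.008824 A

Final answer: |I_R2| = 0.008824 A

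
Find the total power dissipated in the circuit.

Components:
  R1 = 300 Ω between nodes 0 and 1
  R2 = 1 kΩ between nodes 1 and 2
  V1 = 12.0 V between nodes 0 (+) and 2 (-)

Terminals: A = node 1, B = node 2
Nodal analysis, taking node 2 as the 0 V reference.
Source V1 fixes V_0 = 12 V.
KCL at each unknown node (sum of currents leaving = 0; resistances in Ω):
  Node 1: (V_1 - 12)/300 + (V_1 - 0)/1000 = 0
Collecting terms: 0.004333 × V_1 = 0.04  =>  V_1 = 9.231 V
Power in each resistor, P = (ΔV)²/R:
  P_R1 = (12 - 9.231)²/300 = 0.02556 W
  P_R2 = (9.231 - 0)²/1000 = 0.08521 W
P_total = P_R1 + P_R2 = 0.1108 W

Final answer: 0.1108 W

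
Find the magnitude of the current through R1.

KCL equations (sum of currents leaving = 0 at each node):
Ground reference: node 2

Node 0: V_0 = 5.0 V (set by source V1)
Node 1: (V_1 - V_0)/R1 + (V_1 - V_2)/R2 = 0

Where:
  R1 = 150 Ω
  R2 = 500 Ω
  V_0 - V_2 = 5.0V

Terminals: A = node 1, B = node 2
Nodal analysis, taking node 2 as the 0 V reference.
Source V1 fixes V_0 = 5 V.
KCL at each unknown node (sum of currents leaving = 0; resistances in Ω):
  Node 1: (V_1 - 5)/150 + (V_1 - 0)/500 = 0
Collecting terms: 0.008667 × V_1 = 0.03333  =>  V_1 = 3.846 V
I_R1 = (V_0 - V_1)/R1 = (5 - 3.846)/150 = 0.007692 A
|I_R1| = 0.007692 A

Final answer: |I_R1| = 0.007692 A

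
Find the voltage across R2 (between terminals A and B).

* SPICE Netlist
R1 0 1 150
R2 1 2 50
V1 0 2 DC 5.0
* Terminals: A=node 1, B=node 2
R1 and R2 are in series across V1 (node 0 → node 1 → node 2), and the output A–B is taken across R2, so this is a voltage divider.
Series current: I = V1/(R1 + R2) = 5/(150 + 50) = 5/200 = 0.025 A
V_R2 = I × R2 = V1 × R2/(R1 + R2) = 5 × 50/200 = 1.25 V

Final answer: 1.25 V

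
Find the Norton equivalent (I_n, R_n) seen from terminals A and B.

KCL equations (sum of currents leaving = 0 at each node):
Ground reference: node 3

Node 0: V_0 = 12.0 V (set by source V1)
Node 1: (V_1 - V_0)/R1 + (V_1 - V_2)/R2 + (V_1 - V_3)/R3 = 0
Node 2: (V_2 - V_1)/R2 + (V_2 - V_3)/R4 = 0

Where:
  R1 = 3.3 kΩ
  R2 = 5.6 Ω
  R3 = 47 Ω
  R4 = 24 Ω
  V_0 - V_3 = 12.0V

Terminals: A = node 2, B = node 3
Find the Thévenin equivalent first; then I_n = V_th/R_th and R_n = R_th.
Step 1 — V_th is the open-circuit voltage V_A - V_B (nothing connected across the terminals).
Nodal analysis, taking node 3 as the 0 V reference.
Source V1 fixes V_0 = 12 V.
KCL at each unknown node (sum of currents leaving = 0; resistances in Ω):
  Node 1: (V_1 - 12)/3300 + (V_1 - V_2)/5.6 + (V_1 - 0)/47 = 0
  Node 2: (V_2 - V_1)/5.6 + (V_2 - 0)/24 = 0
Collecting terms (coefficients in siemens):
  0.2002·V_1 - 0.1786·V_2 = 0.003636
  0.2202·V_2 - 0.1786·V_1 = 0
Determinant D = (0.2002)(0.2202) - (-0.1786)(-0.1786) = 0.01219
V_1 = [(0.003636)(0.2202) - (-0.1786)(0)]/D = 0.06568 V
V_2 = [(0.2002)(0) - (0.003636)(-0.1786)]/D = 0.05326 V
V_th = V_2 - V_3 = 0.05326 - 0 = 0.05326 V
Step 2 — R_th: zero the source — replace V1 by a short circuit (node 3 merges into node 0) — and find the resistance seen between A (node 2) and B (node 0).
Reduce the network between node 2 (A) and node 0 (B) by series/parallel combination:
  Rp1 = R1 ‖ R3 (parallel, both between nodes 0 and 1) = 1/(1/3300 + 1/47) = 46.34 Ω
  Rs1 = R2 + Rp1 (series, joined only at node 1) = 5.6 + 46.34 = 51.94 Ω
  Rp2 = R4 ‖ Rs1 (parallel, both between nodes 0 and 2) = 1/(1/24 + 1/51.94) = 16.42 Ω
R_th = 16.42 Ω
I_n = V_th/R_th = 0.05326/16.42 = 0.003244 A, and R_n = R_th = 16.42 Ω

Final answer: I_n = 0.003244 A, R_n = 16.42 Ω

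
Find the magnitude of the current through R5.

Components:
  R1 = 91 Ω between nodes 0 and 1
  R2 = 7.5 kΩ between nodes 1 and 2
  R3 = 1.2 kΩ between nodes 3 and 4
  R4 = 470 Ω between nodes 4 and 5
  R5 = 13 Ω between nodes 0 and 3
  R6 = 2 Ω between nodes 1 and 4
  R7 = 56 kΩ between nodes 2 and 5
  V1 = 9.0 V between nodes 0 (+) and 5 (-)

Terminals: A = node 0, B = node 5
Nodal analysis, taking node 5 as the 0 V reference.
Source V1 fixes V_0 = 9 V.
KCL at each unknown node (sum of currents leaving = 0; resistances in Ω):
  Node 1: (V_1 - 9)/91 + (V_1 - V_2)/7500 + (V_1 - V_4)/2 = 0
  Node 2: (V_2 - V_1)/7500 + (V_2 - 0)/56000 = 0
  Node 3: (V_3 - V_4)/1200 + (V_3 - 9)/13 = 0
  Node 4: (V_4 - V_3)/1200 + (V_4 - 0)/470 + (V_4 - V_1)/2 = 0
Collecting terms (coefficients in siemens):
  0.5111·V_1 - 0.0001333·V_2 - 0.5·V_4 = 0.0989
  0.0001512·V_2 - 0.0001333·V_1 = 0
  0.07776·V_3 - 0.0008333·V_4 = 0.6923
  0.503·V_4 - 0.5·V_1 - 0.0008333·V_3 = 0
Solving these 4 simultaneous equations (Gaussian elimination) gives:
  V_1 = 7.624 V, V_2 = 6.724 V, V_3 = 8.985 V, V_4 = 7.594 V
I_R5 = (V_0 - V_3)/R5 = (9 - 8.985)/13 = 0.001159 A
|I_R5| = 0.001159 A

Final answer: |I_R5| = 0.001159 A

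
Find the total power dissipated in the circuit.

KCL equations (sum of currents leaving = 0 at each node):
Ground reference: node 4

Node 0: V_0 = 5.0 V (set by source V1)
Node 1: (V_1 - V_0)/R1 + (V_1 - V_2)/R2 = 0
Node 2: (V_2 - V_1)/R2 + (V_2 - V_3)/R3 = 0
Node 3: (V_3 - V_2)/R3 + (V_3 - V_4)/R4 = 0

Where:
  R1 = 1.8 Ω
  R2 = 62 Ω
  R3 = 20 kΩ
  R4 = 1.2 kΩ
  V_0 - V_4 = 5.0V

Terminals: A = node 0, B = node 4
Nodal analysis, taking node 4 as the 0 V reference.
Source V1 fixes V_0 = 5 V.
KCL at each unknown node (sum of currents leaving = 0; resistances in Ω):
  Node 1: (V_1 - 5)/1.8 + (V_1 - V_2)/62 = 0
  Node 2: (V_2 - V_1)/62 + (V_2 - V_3)/20000 = 0
  Node 3: (V_3 - V_2)/20000 + (V_3 - 0)/1200 = 0
Collecting terms (coefficients in siemens):
  0.5717·V_1 - 0.01613·V_2 = 2.778
  0.01618·V_2 - 0.01613·V_1 - 0.00005·V_3 = 0
  0.0008833·V_3 - 0.00005·V_2 = 0
Solving these 3 simultaneous equations (Gaussian elimination) gives:
  V_1 = 5 V, V_2 = 4.985 V, V_3 = 0.2822 V
Power in each resistor, P = (ΔV)²/R:
  P_R1 = (5 - 5)²/1.8 = 0.00000009952 W
  P_R2 = (5 - 4.985)²/62 = 0.000003428 W
  P_R3 = (4.985 - 0.2822)²/20000 = 0.001106 W
  P_R4 = (0.2822 - 0)²/1200 = 0.00006635 W
P_total = P_R1 + P_R2 + P_R3 + P_R4 = 0.001176 W

Final answer: 0.001176 W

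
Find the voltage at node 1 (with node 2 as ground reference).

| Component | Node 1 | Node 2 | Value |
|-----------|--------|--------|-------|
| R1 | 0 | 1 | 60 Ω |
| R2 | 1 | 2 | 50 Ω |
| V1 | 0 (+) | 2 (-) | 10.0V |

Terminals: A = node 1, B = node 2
Nodal analysis, taking node 2 as the 0 V reference.
Source V1 fixes V_0 = 10 V.
KCL at each unknown node (sum of currents leaving = 0; resistances in Ω):
  Node 1: (V_1 - 10)/60 + (V_1 - 0)/50 = 0
Collecting terms: 0.03667 × V_1 = 0.1667  =>  V_1 = 4.545 V
The requested potential is V_1 = 4.545 V.

Final answer: V_1 = 4.545 V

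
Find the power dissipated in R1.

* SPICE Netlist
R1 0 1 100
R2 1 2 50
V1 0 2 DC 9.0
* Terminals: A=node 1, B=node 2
Nodal analysis, taking node 2 as the 0 V reference.
Source V1 fixes V_0 = 9 V.
KCL at each unknown node (sum of currents leaving = 0; resistances in Ω):
  Node 1: (V_1 - 9)/100 + (V_1 - 0)/50 = 0
Collecting terms: 0.03 × V_1 = 0.09  =>  V_1 = 3 V
I_R1 = (V_0 - V_1)/R1 = (9 - 3)/100 = 0.06 A
P_R1 = I_R1² × R1 = (0.06)² × 100 = 0.36 W

Final answer: 0.36 W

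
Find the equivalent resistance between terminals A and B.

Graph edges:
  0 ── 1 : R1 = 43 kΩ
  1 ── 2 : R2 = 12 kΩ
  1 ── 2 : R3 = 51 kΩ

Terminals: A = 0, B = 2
Reduce the network between node 0 (A) and node 2 (B) by series/parallel combination:
  Rp1 = R2 ‖ R3 (parallel, both between nodes 1 and 2) = 1/(1/12000 + 1/51000) = 9714 Ω
  Rs1 = R1 + Rp1 (series, joined only at node 1) = 43000 + 9714 = 52710 Ω
R_eq = 52.71 kΩ

Final answer: 52.71 kΩ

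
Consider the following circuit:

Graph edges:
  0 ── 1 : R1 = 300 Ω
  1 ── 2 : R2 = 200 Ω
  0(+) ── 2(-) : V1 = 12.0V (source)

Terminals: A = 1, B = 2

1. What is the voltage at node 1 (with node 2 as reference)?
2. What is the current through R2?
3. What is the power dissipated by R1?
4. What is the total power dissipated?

Nodal analysis, taking node 2 as the 0 V reference.
Source V1 fixes V_0 = 12 V.
KCL at each unknown node (sum of currents leaving = 0; resistances in Ω):
  Node 1: (V_1 - 12)/300 + (V_1 - 0)/200 = 0
Collecting terms: 0.008333 × V_1 = 0.04  =>  V_1 = 4.8 V
Part 1:
  Read off the nodal solution: V_1 = 4.8 V
Part 2:
  I_R2 = (V_1 - V_2)/R2 = (4.8 - 0)/200 = 0.024 A
  Magnitude: I_R2 = 0.024 A
Part 3:
  I_R1 = (V_0 - V_1)/R1 = (12 - 4.8)/300 = 0.024 A
  P_R1 = I_R1² × R1 = (0.024)² × 300 = 0.1728 W
Part 4:
  Power in each resistor, P = (ΔV)²/R:
    P_R1 = (12 - 4.8)²/300 = 0.1728 W
    P_R2 = (4.8 - 0)²/200 = 0.1152 W
  P_total = P_R1 + P_R2 = 0.288 W

Final answers:
1. V_1 = 4.8 V
2. I_R2 = 0.024 A
3. P_R1 = 0.1728 W
4. P_total = 0.288 W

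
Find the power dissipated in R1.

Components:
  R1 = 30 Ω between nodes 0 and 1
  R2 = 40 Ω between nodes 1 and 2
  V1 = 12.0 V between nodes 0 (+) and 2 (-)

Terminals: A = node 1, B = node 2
Nodal analysis, taking node 2 as the 0 V reference.
Source V1 fixes V_0 = 12 V.
KCL at each unknown node (sum of currents leaving = 0; resistances in Ω):
  Node 1: (V_1 - 12)/30 + (V_1 - 0)/40 = 0
Collecting terms: 0.05833 × V_1 = 0.4  =>  V_1 = 6.857 V
I_R1 = (V_0 - V_1)/R1 = (12 - 6.857)/30 = 0.1714 A
P_R1 = I_R1² × R1 = (0.1714)² × 30 = 0.8816 W

Final answer: 0.8816 W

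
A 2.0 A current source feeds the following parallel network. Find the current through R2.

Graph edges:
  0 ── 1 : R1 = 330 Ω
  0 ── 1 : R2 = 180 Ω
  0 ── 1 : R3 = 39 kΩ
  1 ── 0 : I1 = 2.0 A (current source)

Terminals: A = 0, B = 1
All resistors sit directly between nodes 0 and 1, so they are in parallel and share one voltage V; the full source current 2 A splits among them.
1/R_par = 1/330 + 1/180 + 1/39000 = 0.008611 S  =>  R_par = 116.1 Ω
V = I × R_par = 2 × 116.1 = 232.2 V
I_R2 = V/R2 = 232.2/180 = 1.29 A

Final answer: 1.29 A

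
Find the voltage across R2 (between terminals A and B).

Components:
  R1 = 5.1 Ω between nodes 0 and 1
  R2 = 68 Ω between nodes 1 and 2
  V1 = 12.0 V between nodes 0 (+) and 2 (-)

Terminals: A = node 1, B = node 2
R1 and R2 are in series across V1 (node 0 → node 1 → node 2), and the output A–B is taken across R2, so this is a voltage divider.
Series current: I = V1/(R1 + R2) = 12/(5.1 + 68) = 12/73.1 = 0.1642 A
V_R2 = I × R2 = V1 × R2/(R1 + R2) = 12 × 68/73.1 = 11.16 V

Final answer: 11.16 V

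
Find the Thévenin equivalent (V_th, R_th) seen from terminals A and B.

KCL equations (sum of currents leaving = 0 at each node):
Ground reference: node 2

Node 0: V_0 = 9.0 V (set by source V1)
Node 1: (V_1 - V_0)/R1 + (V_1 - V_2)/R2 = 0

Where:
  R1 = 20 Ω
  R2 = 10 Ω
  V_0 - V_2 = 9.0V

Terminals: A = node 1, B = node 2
Step 1 — V_th is the open-circuit voltage V_A - V_B (nothing connected across the terminals).
Nodal analysis, taking node 2 as the 0 V reference.
Source V1 fixes V_0 = 9 V.
KCL at each unknown node (sum of currents leaving = 0; resistances in Ω):
  Node 1: (V_1 - 9)/20 + (V_1 - 0)/10 = 0
Collecting terms: 0.15 × V_1 = 0.45  =>  V_1 = 3 V
V_th = V_1 - V_2 = 3 - 0 = 3 V
Step 2 — R_th: zero the source — replace V1 by a short circuit (node 2 merges into node 0) — and find the resistance seen between A (node 1) and B (node 0).
Reduce the network between node 1 (A) and node 0 (B) by series/parallel combination:
  Rp1 = R1 ‖ R2 (parallel, both between nodes 0 and 1) = 1/(1/20 + 1/10) = 6.667 Ω
R_th = 6.667 Ω

Final answer: V_th = 3 V, R_th = 6.667 Ω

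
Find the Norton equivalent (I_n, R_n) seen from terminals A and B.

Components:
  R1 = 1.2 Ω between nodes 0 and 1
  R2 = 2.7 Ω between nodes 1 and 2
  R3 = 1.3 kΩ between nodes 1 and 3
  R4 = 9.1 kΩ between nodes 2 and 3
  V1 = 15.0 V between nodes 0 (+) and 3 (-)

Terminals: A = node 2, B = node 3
Find the Thévenin equivalent first; then I_n = V_th/R_th and R_n = R_th.
Step 1 — V_th is the open-circuit voltage V_A - V_B (nothing connected across the terminals).
Nodal analysis, taking node 3 as the 0 V reference.
Source V1 fixes V_0 = 15 V.
KCL at each unknown node (sum of currents leaving = 0; resistances in Ω):
  Node 1: (V_1 - 15)/1.2 + (V_1 - V_2)/2.7 + (V_1 - 0)/1300 = 0
  Node 2: (V_2 - V_1)/2.7 + (V_2 - 0)/9100 = 0
Collecting terms (coefficients in siemens):
  1.204·V_1 - 0.3704·V_2 = 12.5
  0.3705·V_2 - 0.3704·V_1 = 0
Determinant D = (1.204)(0.3705) - (-0.3704)(-0.3704) = 0.3091
V_1 = [(12.5)(0.3705) - (-0.3704)(0)]/D = 14.98 V
V_2 = [(1.204)(0) - (12.5)(-0.3704)]/D = 14.98 V
V_th = V_2 - V_3 = 14.98 - 0 = 14.98 V
Step 2 — R_th: zero the source — replace V1 by a short circuit (node 3 merges into node 0) — and find the resistance seen between A (node 2) and B (node 0).
Reduce the network between node 2 (A) and node 0 (B) by series/parallel combination:
  Rp1 = R1 ‖ R3 (parallel, both between nodes 0 and 1) = 1/(1/1.2 + 1/1300) = 1.199 Ω
  Rs1 = R2 + Rp1 (series, joined only at node 1) = 2.7 + 1.199 = 3.899 Ω
  Rp2 = R4 ‖ Rs1 (parallel, both between nodes 0 and 2) = 1/(1/9100 + 1/3.899) = 3.897 Ω
R_th = 3.897 Ω
I_n = V_th/R_th = 14.98/3.897 = 3.844 A, and R_n = R_th = 3.897 Ω

Final answer: I_n = 3.844 A, R_n = 3.897 Ω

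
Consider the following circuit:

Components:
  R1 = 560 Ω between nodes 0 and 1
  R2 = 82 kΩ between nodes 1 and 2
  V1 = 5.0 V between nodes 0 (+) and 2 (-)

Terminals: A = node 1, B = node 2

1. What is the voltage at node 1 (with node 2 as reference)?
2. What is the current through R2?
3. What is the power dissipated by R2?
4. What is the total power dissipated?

Nodal analysis, taking node 2 as the 0 V reference.
Source V1 fixes V_0 = 5 V.
KCL at each unknown node (sum of currents leaving = 0; resistances in Ω):
  Node 1: (V_1 - 5)/560 + (V_1 - 0)/82000 = 0
Collecting terms: 0.001798 × V_1 = 0.008929  =>  V_1 = 4.966 V
Part 1:
  Read off the nodal solution: V_1 = 4.966 V
Part 2:
  I_R2 = (V_1 - V_2)/R2 = (4.966 - 0)/82000 = 0.00006056 A
  Magnitude: I_R2 = 0.00006056 A
Part 3:
  I_R2 = (V_1 - V_2)/R2 = (4.966 - 0)/82000 = 0.00006056 A
  P_R2 = I_R2² × R2 = (0.00006056)² × 82000 = 0.0003008 W
Part 4:
  Power in each resistor, P = (ΔV)²/R:
    P_R1 = (5 - 4.966)²/560 = 0.000002054 W
    P_R2 = (4.966 - 0)²/82000 = 0.0003008 W
  P_total = P_R1 + P_R2 = 0.0003028 W

Final answers:
1. V_1 = 4.966 V
2. I_R2 = 6.056e-05 A
3. P_R2 = 0.0003008 W
4. P_total = 0.0003028 W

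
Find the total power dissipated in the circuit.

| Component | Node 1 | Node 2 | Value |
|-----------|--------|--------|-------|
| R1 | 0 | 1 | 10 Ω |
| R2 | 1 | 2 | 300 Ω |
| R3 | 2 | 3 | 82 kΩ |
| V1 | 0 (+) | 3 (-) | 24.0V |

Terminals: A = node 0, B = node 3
Nodal analysis, taking node 3 as the 0 V reference.
Source V1 fixes V_0 = 24 V.
KCL at each unknown node (sum of currents leaving = 0; resistances in Ω):
  Node 1: (V_1 - 24)/10 + (V_1 - V_2)/300 = 0
  Node 2: (V_2 - V_1)/300 + (V_2 - 0)/82000 = 0
Collecting terms (coefficients in siemens):
  0.1033·V_1 - 0.003333·V_2 = 2.4
  0.003346·V_2 - 0.003333·V_1 = 0
Determinant D = (0.1033)(0.003346) - (-0.003333)(-0.003333) = 0.0003346
V_1 = [(2.4)(0.003346) - (-0.003333)(0)]/D = 24 V
V_2 = [(0.1033)(0) - (2.4)(-0.003333)]/D = 23.91 V
Power in each resistor, P = (ΔV)²/R:
  P_R1 = (24 - 24)²/10 = 0.0000008502 W
  P_R2 = (24 - 23.91)²/300 = 0.00002551 W
  P_R3 = (23.91 - 0)²/82000 = 0.006972 W
P_total = P_R1 + P_R2 + P_R3 = 0.006998 W

Final answer: 0.006998 W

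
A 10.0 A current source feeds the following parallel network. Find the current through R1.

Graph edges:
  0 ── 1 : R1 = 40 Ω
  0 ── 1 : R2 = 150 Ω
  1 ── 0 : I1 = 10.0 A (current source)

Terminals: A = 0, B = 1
All resistors sit directly between nodes 0 and 1, so they are in parallel and share one voltage V; the full source current 10 A splits among them.
1/R_par = 1/40 + 1/150 = 0.03167 S  =>  R_par = 31.58 Ω
V = I × R_par = 10 × 31.58 = 315.8 V
I_R1 = V/R1 = 315.8/40 = 7.895 A

Final answer: 7.895 A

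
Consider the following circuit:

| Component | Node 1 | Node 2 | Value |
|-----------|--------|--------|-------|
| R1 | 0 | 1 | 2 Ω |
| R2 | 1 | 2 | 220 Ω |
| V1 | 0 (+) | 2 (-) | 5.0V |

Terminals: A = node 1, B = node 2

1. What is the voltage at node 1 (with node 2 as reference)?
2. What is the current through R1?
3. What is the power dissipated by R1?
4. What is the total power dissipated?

Nodal analysis, taking node 2 as the 0 V reference.
Source V1 fixes V_0 = 5 V.
KCL at each unknown node (sum of currents leaving = 0; resistances in Ω):
  Node 1: (V_1 - 5)/2 + (V_1 - 0)/220 = 0
Collecting terms: 0.5045 × V_1 = 2.5  =>  V_1 = 4.955 V
Part 1:
  Read off the nodal solution: V_1 = 4.955 V
Part 2:
  I_R1 = (V_0 - V_1)/R1 = (5 - 4.955)/2 = 0.02252 A
  Magnitude: I_R1 = 0.02252 A
Part 3:
  I_R1 = (V_0 - V_1)/R1 = (5 - 4.955)/2 = 0.02252 A
  P_R1 = I_R1² × R1 = (0.02252)² × 2 = 0.001015 W
Part 4:
  Power in each resistor, P = (ΔV)²/R:
    P_R1 = (5 - 4.955)²/2 = 0.001015 W
    P_R2 = (4.955 - 0)²/220 = 0.1116 W
  P_total = P_R1 + P_R2 = 0.1126 W

Final answers:
1. V_1 = 4.955 V
2. I_R1 = 0.02252 A
3. P_R1 = 0.001015 W
4. P_total = 0.1126 W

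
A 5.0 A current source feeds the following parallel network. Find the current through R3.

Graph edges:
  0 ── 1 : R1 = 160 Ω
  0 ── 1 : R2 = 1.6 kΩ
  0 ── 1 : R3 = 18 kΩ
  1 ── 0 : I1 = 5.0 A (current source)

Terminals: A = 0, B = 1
All resistors sit directly between nodes 0 and 1, so they are in parallel and share one voltage V; the full source current 5 A splits among them.
1/R_par = 1/160 + 1/1600 + 1/18000 = 0.006931 S  =>  R_par = 144.3 Ω
V = I × R_par = 5 × 144.3 = 721.4 V
I_R3 = V/R3 = 721.4/18000 = 0.04008 A

Final answer: 0.04008 A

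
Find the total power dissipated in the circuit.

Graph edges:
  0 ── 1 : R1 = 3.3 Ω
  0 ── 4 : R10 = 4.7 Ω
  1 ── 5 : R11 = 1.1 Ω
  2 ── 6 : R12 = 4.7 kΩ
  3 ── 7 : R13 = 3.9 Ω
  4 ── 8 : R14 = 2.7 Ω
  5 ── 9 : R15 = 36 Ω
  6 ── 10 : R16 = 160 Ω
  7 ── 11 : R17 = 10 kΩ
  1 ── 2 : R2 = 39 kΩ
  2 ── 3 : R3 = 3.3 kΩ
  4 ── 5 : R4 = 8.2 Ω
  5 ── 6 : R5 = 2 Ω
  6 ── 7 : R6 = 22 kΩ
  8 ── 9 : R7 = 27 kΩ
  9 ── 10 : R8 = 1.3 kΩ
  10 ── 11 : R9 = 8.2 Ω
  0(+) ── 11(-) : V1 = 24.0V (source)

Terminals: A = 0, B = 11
Nodal analysis, taking node 11 as the 0 V reference.
Source V1 fixes V_0 = 24 V.
KCL at each unknown node (sum of currents leaving = 0; resistances in Ω):
  Node 1: (V_1 - 24)/3.3 + (V_1 - V_2)/39000 + (V_1 - V_5)/1.1 = 0
  Node 2: (V_2 - V_1)/39000 + (V_2 - V_3)/3300 + (V_2 - V_6)/4700 = 0
  Node 3: (V_3 - V_2)/3300 + (V_3 - V_7)/3.9 = 0
  Node 4: (V_4 - V_5)/8.2 + (V_4 - 24)/4.7 + (V_4 - V_8)/2.7 = 0
  Node 5: (V_5 - V_4)/8.2 + (V_5 - V_6)/2 + (V_5 - V_1)/1.1 + (V_5 - V_9)/36 = 0
  Node 6: (V_6 - V_5)/2 + (V_6 - V_7)/22000 + (V_6 - V_2)/4700 + (V_6 - V_10)/160 = 0
  Node 7: (V_7 - V_6)/22000 + (V_7 - V_3)/3.9 + (V_7 - 0)/10000 = 0
  Node 8: (V_8 - V_9)/27000 + (V_8 - V_4)/2.7 = 0
  Node 9: (V_9 - V_8)/27000 + (V_9 - V_10)/1300 + (V_9 - V_5)/36 = 0
  Node 10: (V_10 - V_9)/1300 + (V_10 - 0)/8.2 + (V_10 - V_6)/160 = 0
Collecting terms (coefficients in siemens):
  1.212·V_1 - 0.00002564·V_2 - 0.9091·V_5 = 7.273
  0.0005414·V_2 - 0.00002564·V_1 - 0.000303·V_3 - 0.0002128·V_6 = 0
  0.2567·V_3 - 0.000303·V_2 - 0.2564·V_7 = 0
  0.7051·V_4 - 0.122·V_5 - 0.3704·V_8 = 5.106
  1.559·V_5 - 0.9091·V_1 - 0.122·V_4 - 0.5·V_6 - 0.02778·V_9 = 0
  0.5065·V_6 - 0.0002128·V_2 - 0.5·V_5 - 0.00004545·V_7 - 0.00625·V_10 = 0
  0.2566·V_7 - 0.2564·V_3 - 0.00004545·V_6 = 0
  0.3704·V_8 - 0.3704·V_4 - 0.00003704·V_9 = 0
  0.02858·V_9 - 0.02778·V_5 - 0.00003704·V_8 - 0.0007692·V_10 = 0
  0.129·V_10 - 0.00625·V_6 - 0.0007692·V_9 = 0
Solving these 10 simultaneous equations (Gaussian elimination) gives:
  V_1 = 23.62 V, V_2 = 18.59 V, V_3 = 14.91 V, V_4 = 23.81 V
  V_5 = 23.49 V, V_6 = 23.21 V, V_7 = 14.91 V, V_8 = 23.81 V
  V_9 = 22.89 V, V_10 = 1.261 V
Power in each resistor, P = (ΔV)²/R:
  P_R1 = (24 - 23.62)²/3.3 = 0.04426 W
  P_R2 = (23.62 - 18.59)²/39000 = 0.000649 W
  P_R3 = (18.59 - 14.91)²/3300 = 0.004091 W
  P_R4 = (23.81 - 23.49)²/8.2 = 0.01278 W
  P_R5 = (23.49 - 23.21)²/2 = 0.0384 W
  P_R6 = (23.21 - 14.91)²/22000 = 0.003135 W
  P_R7 = (23.81 - 22.89)²/27000 = 0.00003145 W
  P_R8 = (22.89 - 1.261)²/1300 = 0.3599 W
  P_R9 = (1.261 - 0)²/8.2 = 0.1941 W
  P_R10 = (24 - 23.81)²/4.7 = 0.007338 W
  P_R11 = (23.62 - 23.49)²/1.1 = 0.01472 W
  P_R12 = (18.59 - 23.21)²/4700 = 0.004554 W
  P_R13 = (14.91 - 14.91)²/3.9 = 0.000004834 W
  P_R14 = (23.81 - 23.81)²/2.7 = 0.000000003145 W
  P_R15 = (23.49 - 22.89)²/36 = 0.009927 W
  P_R16 = (23.21 - 1.261)²/160 = 3.012 W
  P_R17 = (14.91 - 0)²/10000 = 0.02223 W
P_total = P_R1 + P_R2 + P_R3 + P_R4 + P_R5 + P_R6 + P_R7 + P_R8 + P_R9 + P_R10 + P_R11 + P_R12 + P_R13 + P_R14 + P_R15 + P_R16 + P_R17 = 3.728 W

Final answer: 3.728 W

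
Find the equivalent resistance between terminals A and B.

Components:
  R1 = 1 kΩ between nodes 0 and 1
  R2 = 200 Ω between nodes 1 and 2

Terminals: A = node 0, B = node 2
Reduce the network between node 0 (A) and node 2 (B) by series/parallel combination:
  Rs1 = R1 + R2 (series, joined only at node 1) = 1000 + 200 = 1200 Ω
R_eq = 1.2 kΩ

Final answer: 1.2 kΩ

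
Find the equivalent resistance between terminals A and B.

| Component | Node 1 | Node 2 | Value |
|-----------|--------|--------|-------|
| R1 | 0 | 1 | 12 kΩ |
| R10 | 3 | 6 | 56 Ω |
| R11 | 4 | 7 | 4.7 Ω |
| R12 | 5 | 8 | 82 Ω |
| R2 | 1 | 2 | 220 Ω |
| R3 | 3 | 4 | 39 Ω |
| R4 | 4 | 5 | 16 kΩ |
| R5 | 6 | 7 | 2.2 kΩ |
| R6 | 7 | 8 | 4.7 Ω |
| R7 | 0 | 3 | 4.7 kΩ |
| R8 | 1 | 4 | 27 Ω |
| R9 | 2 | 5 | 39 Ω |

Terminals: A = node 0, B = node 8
The network is not a plain series/parallel combination. Inject a 1 A test current into terminal A (node 0) and return it from terminal B (node 8); then R_eq = V_A / (1 A).
Nodal analysis, taking node 8 as the 0 V reference.
Current source I_test pushes 1 A into node 0 and draws it out of node 8.
KCL at each unknown node (sum of currents leaving = 0; resistances in Ω):
  Node 0: (V_0 - V_1)/12000 + (V_0 - V_3)/4700 - 1 = 0
  Node 1: (V_1 - V_0)/12000 + (V_1 - V_2)/220 + (V_1 - V_4)/27 = 0
  Node 2: (V_2 - V_1)/220 + (V_2 - V_5)/39 = 0
  Node 3: (V_3 - V_0)/4700 + (V_3 - V_4)/39 + (V_3 - V_6)/56 = 0
  Node 4: (V_4 - V_1)/27 + (V_4 - V_3)/39 + (V_4 - V_5)/16000 + (V_4 - V_7)/4.7 = 0
  Node 5: (V_5 - V_2)/39 + (V_5 - V_4)/16000 + (V_5 - 0)/82 = 0
  Node 6: (V_6 - V_3)/56 + (V_6 - V_7)/2200 = 0
  Node 7: (V_7 - V_4)/4.7 + (V_7 - V_6)/2200 + (V_7 - 0)/4.7 = 0
Collecting terms (coefficients in siemens):
  0.0002961·V_0 - 0.00008333·V_1 - 0.0002128·V_3 = 1
  0.04167·V_1 - 0.00008333·V_0 - 0.004545·V_2 - 0.03704·V_4 = 0
  0.03019·V_2 - 0.004545·V_1 - 0.02564·V_5 = 0
  0.04371·V_3 - 0.0002128·V_0 - 0.02564·V_4 - 0.01786·V_6 = 0
  0.2755·V_4 - 0.03704·V_1 - 0.02564·V_3 - 0.0000625·V_5 - 0.2128·V_7 = 0
  0.0379·V_5 - 0.02564·V_2 - 0.0000625·V_4 = 0
  0.01831·V_6 - 0.01786·V_3 - 0.0004545·V_7 = 0
  0.426·V_7 - 0.2128·V_4 - 0.0004545·V_6 = 0
Solving these 8 simultaneous equations (Gaussian elimination) gives:
  V_0 = 3408 V, V_1 = 15.33 V, V_2 = 5.457 V, V_3 = 36.33 V
  V_4 = 8.909 V, V_5 = 3.707 V, V_6 = 35.54 V, V_7 = 4.488 V
R_eq = V_0 / 1 A = 3408 Ω = 3.408 kΩ

Final answer: 3.408 kΩ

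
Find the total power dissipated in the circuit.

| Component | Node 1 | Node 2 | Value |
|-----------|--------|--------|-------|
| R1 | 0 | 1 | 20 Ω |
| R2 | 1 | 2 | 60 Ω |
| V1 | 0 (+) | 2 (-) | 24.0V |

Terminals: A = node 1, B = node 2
Nodal analysis, taking node 2 as the 0 V reference.
Source V1 fixes V_0 = 24 V.
KCL at each unknown node (sum of currents leaving = 0; resistances in Ω):
  Node 1: (V_1 - 24)/20 + (V_1 - 0)/60 = 0
Collecting terms: 0.06667 × V_1 = 1.2  =>  V_1 = 18 V
Power in each resistor, P = (ΔV)²/R:
  P_R1 = (24 - 18)²/20 = 1.8 W
  P_R2 = (18 - 0)²/60 = 5.4 W
P_total = P_R1 + P_R2 = 7.2 W

Final answer: 7.2 W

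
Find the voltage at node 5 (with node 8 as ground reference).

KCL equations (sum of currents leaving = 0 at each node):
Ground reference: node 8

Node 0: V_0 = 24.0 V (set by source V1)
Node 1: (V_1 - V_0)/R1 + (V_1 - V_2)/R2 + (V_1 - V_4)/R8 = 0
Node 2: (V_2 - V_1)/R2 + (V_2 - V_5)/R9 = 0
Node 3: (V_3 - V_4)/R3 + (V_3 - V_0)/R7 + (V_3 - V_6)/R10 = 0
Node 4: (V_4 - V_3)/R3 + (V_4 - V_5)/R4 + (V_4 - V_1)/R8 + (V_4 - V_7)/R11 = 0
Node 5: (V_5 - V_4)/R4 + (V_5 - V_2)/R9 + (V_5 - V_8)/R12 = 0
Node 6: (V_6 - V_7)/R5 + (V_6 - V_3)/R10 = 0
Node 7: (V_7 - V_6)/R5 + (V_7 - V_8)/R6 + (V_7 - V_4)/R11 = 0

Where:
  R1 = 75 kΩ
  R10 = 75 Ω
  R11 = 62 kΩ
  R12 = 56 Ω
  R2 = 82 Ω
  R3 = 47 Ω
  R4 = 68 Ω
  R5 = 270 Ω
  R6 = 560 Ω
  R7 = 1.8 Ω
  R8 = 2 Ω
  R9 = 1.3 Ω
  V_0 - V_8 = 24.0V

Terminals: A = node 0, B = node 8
Nodal analysis, taking node 8 as the 0 V reference.
Source V1 fixes V_0 = 24 V.
KCL at each unknown node (sum of currents leaving = 0; resistances in Ω):
  Node 1: (V_1 - 24)/75000 + (V_1 - V_2)/82 + (V_1 - V_4)/2 = 0
  Node 2: (V_2 - V_1)/82 + (V_2 - V_5)/1.3 = 0
  Node 3: (V_3 - V_4)/47 + (V_3 - 24)/1.8 + (V_3 - V_6)/75 = 0
  Node 4: (V_4 - V_3)/47 + (V_4 - V_5)/68 + (V_4 - V_1)/2 + (V_4 - V_7)/62000 = 0
  Node 5: (V_5 - V_4)/68 + (V_5 - V_2)/1.3 + (V_5 - 0)/56 = 0
  Node 6: (V_6 - V_7)/270 + (V_6 - V_3)/75 = 0
  Node 7: (V_7 - V_6)/270 + (V_7 - 0)/560 + (V_7 - V_4)/62000 = 0
Collecting terms (coefficients in siemens):
  0.5122·V_1 - 0.0122·V_2 - 0.5·V_4 = 0.00032
  0.7814·V_2 - 0.0122·V_1 - 0.7692·V_5 = 0
  0.5902·V_3 - 0.02128·V_4 - 0.01333·V_6 = 13.33
  0.536·V_4 - 0.5·V_1 - 0.02128·V_3 - 0.01471·V_5 - 0.00001613·V_7 = 0
  0.8018·V_5 - 0.7692·V_2 - 0.01471·V_4 = 0
  0.01704·V_6 - 0.01333·V_3 - 0.003704·V_7 = 0
  0.005506·V_7 - 0.00001613·V_4 - 0.003704·V_6 = 0
Solving these 7 simultaneous equations (Gaussian elimination) gives:
  V_1 = 15.61 V, V_2 = 9.503 V, V_3 = 23.65 V, V_4 = 15.76 V
  V_5 = 9.406 V, V_6 = 21.69 V, V_7 = 14.64 V
The requested potential is V_5 = 9.406 V.

Final answer: V_5 = 9.406 V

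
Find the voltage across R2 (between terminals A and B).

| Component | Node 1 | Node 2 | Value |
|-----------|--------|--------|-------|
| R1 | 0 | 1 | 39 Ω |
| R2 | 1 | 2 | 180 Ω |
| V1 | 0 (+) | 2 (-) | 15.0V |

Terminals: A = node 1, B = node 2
R1 and R2 are in series across V1 (node 0 → node 1 → node 2), and the output A–B is taken across R2, so this is a voltage divider.
Series current: I = V1/(R1 + R2) = 15/(39 + 180) = 15/219 = 0.06849 A
V_R2 = I × R2 = V1 × R2/(R1 + R2) = 15 × 180/219 = 12.33 V

Final answer: 12.33 V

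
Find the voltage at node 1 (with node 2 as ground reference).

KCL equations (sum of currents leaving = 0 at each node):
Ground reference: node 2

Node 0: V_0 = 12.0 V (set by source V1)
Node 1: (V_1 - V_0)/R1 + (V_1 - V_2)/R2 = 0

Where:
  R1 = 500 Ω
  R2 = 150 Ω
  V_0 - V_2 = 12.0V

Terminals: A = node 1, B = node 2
Nodal analysis, taking node 2 as the 0 V reference.
Source V1 fixes V_0 = 12 V.
KCL at each unknown node (sum of currents leaving = 0; resistances in Ω):
  Node 1: (V_1 - 12)/500 + (V_1 - 0)/150 = 0
Collecting terms: 0.008667 × V_1 = 0.024  =>  V_1 = 2.769 V
The requested potential is V_1 = 2.769 V.

Final answer: V_1 = 2.769 V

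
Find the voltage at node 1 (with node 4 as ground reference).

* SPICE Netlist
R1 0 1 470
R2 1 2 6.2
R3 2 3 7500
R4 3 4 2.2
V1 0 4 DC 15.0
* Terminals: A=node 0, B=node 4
Nodal analysis, taking node 4 as the 0 V reference.
Source V1 fixes V_0 = 15 V.
KCL at each unknown node (sum of currents leaving = 0; resistances in Ω):
  Node 1: (V_1 - 15)/470 + (V_1 - V_2)/6.2 = 0
  Node 2: (V_2 - V_1)/6.2 + (V_2 - V_3)/7500 = 0
  Node 3: (V_3 - V_2)/7500 + (V_3 - 0)/2.2 = 0
Collecting terms (coefficients in siemens):
  0.1634·V_1 - 0.1613·V_2 = 0.03191
  0.1614·V_2 - 0.1613·V_1 - 0.0001333·V_3 = 0
  0.4547·V_3 - 0.0001333·V_2 = 0
Solving these 3 simultaneous equations (Gaussian elimination) gives:
  V_1 = 14.12 V, V_2 = 14.1 V, V_3 = 0.004136 V
The requested potential is V_1 = 14.12 V.

Final answer: V_1 = 14.12 V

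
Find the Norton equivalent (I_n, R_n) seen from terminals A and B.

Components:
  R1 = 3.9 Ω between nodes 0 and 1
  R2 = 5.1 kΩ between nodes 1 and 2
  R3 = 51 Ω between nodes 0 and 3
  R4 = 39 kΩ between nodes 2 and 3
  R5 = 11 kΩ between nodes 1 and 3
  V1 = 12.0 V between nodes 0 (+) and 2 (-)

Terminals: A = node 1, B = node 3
Find the Thévenin equivalent first; then I_n = V_th/R_th and R_n = R_th.
Step 1 — V_th is the open-circuit voltage V_A - V_B (nothing connected across the terminals).
Nodal analysis, taking node 2 as the 0 V reference.
Source V1 fixes V_0 = 12 V.
KCL at each unknown node (sum of currents leaving = 0; resistances in Ω):
  Node 1: (V_1 - 12)/3.9 + (V_1 - 0)/5100 + (V_1 - V_3)/11000 = 0
  Node 3: (V_3 - 12)/51 + (V_3 - 0)/39000 + (V_3 - V_1)/11000 = 0
Collecting terms (coefficients in siemens):
  0.2567·V_1 - 0.00009091·V_3 = 3.077
  0.01972·V_3 - 0.00009091·V_1 = 0.2353
Determinant D = (0.2567)(0.01972) - (-0.00009091)(-0.00009091) = 0.005063
V_1 = [(3.077)(0.01972) - (-0.00009091)(0.2353)]/D = 11.99 V
V_3 = [(0.2567)(0.2353) - (3.077)(-0.00009091)]/D = 11.98 V
V_th = V_1 - V_3 = 11.99 - 11.98 = 0.00647 V
Step 2 — R_th: zero the source — replace V1 by a short circuit (node 2 merges into node 0) — and find the resistance seen between A (node 1) and B (node 3).
Reduce the network between node 1 (A) and node 3 (B) by series/parallel combination:
  Rp1 = R1 ‖ R2 (parallel, both between nodes 0 and 1) = 1/(1/3.9 + 1/5100) = 3.897 Ω
  Rp2 = R3 ‖ R4 (parallel, both between nodes 0 and 3) = 1/(1/51 + 1/39000) = 50.93 Ω
  Rs1 = Rp1 + Rp2 (series, joined only at node 0) = 3.897 + 50.93 = 54.83 Ω
  Rp3 = R5 ‖ Rs1 (parallel, both between nodes 1 and 3) = 1/(1/11000 + 1/54.83) = 54.56 Ω
R_th = 54.56 Ω
I_n = V_th/R_th = 0.00647/54.56 = 0.0001186 A, and R_n = R_th = 54.56 Ω

Final answer: I_n = 0.0001186 A, R_n = 54.56 Ω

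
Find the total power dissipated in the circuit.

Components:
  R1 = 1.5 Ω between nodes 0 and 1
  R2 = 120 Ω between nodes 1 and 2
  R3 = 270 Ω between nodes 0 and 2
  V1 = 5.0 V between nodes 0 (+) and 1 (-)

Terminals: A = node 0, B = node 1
Nodal analysis, taking node 1 as the 0 V reference.
Source V1 fixes V_0 = 5 V.
KCL at each unknown node (sum of currents leaving = 0; resistances in Ω):
  Node 2: (V_2 - 0)/120 + (V_2 - 5)/270 = 0
Collecting terms: 0.01204 × V_2 = 0.01852  =>  V_2 = 1.538 V
Power in each resistor, P = (ΔV)²/R:
  P_R1 = (5 - 0)²/1.5 = 16.67 W
  P_R2 = (0 - 1.538)²/120 = 0.01972 W
  P_R3 = (5 - 1.538)²/270 = 0.04438 W
P_total = P_R1 + P_R2 + P_R3 = 16.73 W

Final answer: 16.73 W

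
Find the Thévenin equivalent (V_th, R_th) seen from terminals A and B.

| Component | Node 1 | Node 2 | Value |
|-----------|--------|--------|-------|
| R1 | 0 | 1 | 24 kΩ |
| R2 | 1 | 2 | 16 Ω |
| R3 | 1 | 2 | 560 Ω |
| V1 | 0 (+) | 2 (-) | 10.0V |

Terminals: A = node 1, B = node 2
Step 1 — V_th is the open-circuit voltage V_A - V_B (nothing connected across the terminals).
Nodal analysis, taking node 2 as the 0 V reference.
Source V1 fixes V_0 = 10 V.
KCL at each unknown node (sum of currents leaving = 0; resistances in Ω):
  Node 1: (V_1 - 10)/24000 + (V_1 - 0)/16 + (V_1 - 0)/560 = 0
Collecting terms: 0.06433 × V_1 = 0.0004167  =>  V_1 = 0.006477 V
V_th = V_1 - V_2 = 0.006477 - 0 = 0.006477 V
Step 2 — R_th: zero the source — replace V1 by a short circuit (node 2 merges into node 0) — and find the resistance seen between A (node 1) and B (node 0).
Reduce the network between node 1 (A) and node 0 (B) by series/parallel combination:
  Rp1 = R1 ‖ R2 ‖ R3 (parallel, all between nodes 0 and 1) = 1/(1/24000 + 1/16 + 1/560) = 15.55 Ω
R_th = 15.55 Ω

Final answer: V_th = 0.006477 V, R_th = 15.55 Ω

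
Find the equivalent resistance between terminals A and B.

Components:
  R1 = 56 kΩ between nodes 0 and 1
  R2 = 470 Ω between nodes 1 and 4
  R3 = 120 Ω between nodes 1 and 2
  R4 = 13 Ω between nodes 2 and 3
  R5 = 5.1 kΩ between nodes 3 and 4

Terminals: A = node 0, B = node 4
Reduce the network between node 0 (A) and node 4 (B) by series/parallel combination:
  Rs1 = R3 + R4 (series, joined only at node 2) = 120 + 13 = 133 Ω
  Rs2 = R5 + Rs1 (series, joined only at node 3) = 5100 + 133 = 5233 Ω
  Rp1 = R2 ‖ Rs2 (parallel, both between nodes 1 and 4) = 1/(1/470 + 1/5233) = 431.3 Ω
  Rs3 = R1 + Rp1 (series, joined only at node 1) = 56000 + 431.3 = 56430 Ω
R_eq = 56.43 kΩ

Final answer: 56.43 kΩ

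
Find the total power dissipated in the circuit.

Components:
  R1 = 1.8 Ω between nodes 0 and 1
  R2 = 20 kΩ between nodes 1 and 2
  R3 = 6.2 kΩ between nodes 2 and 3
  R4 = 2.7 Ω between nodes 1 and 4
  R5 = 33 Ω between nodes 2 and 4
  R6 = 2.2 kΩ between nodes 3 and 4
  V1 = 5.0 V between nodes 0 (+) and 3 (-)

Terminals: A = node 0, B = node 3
Nodal analysis, taking node 3 as the 0 V reference.
Source V1 fixes V_0 = 5 V.
KCL at each unknown node (sum of currents leaving = 0; resistances in Ω):
  Node 1: (V_1 - 5)/1.8 + (V_1 - V_2)/20000 + (V_1 - V_4)/2.7 = 0
  Node 2: (V_2 - V_1)/20000 + (V_2 - 0)/6200 + (V_2 - V_4)/33 = 0
  Node 4: (V_4 - V_1)/2.7 + (V_4 - V_2)/33 + (V_4 - 0)/2200 = 0
Collecting terms (coefficients in siemens):
  0.926·V_1 - 0.00005·V_2 - 0.3704·V_4 = 2.778
  0.03051·V_2 - 0.00005·V_1 - 0.0303·V_4 = 0
  0.4011·V_4 - 0.3704·V_1 - 0.0303·V_2 = 0
Solving these 3 simultaneous equations (Gaussian elimination) gives:
  V_1 = 4.994 V, V_2 = 4.96 V, V_4 = 4.986 V
Power in each resistor, P = (ΔV)²/R:
  P_R1 = (5 - 4.994)²/1.8 = 0.00001693 W
  P_R2 = (4.994 - 4.96)²/20000 = 0.00000005992 W
  P_R3 = (4.96 - 0)²/6200 = 0.003968 W
  P_R4 = (4.994 - 4.986)²/2.7 = 0.00002536 W
  P_R5 = (4.96 - 4.986)²/33 = 0.00002103 W
  P_R6 = (0 - 4.986)²/2200 = 0.0113 W
P_total = P_R1 + P_R2 + P_R3 + P_R4 + P_R5 + P_R6 = 0.01533 W

Final answer: 0.01533 W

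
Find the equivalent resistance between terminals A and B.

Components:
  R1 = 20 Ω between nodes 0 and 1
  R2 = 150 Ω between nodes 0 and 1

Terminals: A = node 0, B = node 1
Reduce the network between node 0 (A) and node 1 (B) by series/parallel combination:
  Rp1 = R1 ‖ R2 (parallel, both between nodes 0 and 1) = 1/(1/20 + 1/150) = 17.65 Ω
R_eq = 17.65 Ω

Final answer: 17.65 Ω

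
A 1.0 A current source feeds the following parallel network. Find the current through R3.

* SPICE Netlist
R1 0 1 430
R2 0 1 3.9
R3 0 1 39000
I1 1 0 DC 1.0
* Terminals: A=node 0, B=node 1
All resistors sit directly between nodes 0 and 1, so they are in parallel and share one voltage V; the full source current 1 A splits among them.
1/R_par = 1/430 + 1/3.9 + 1/39000 = 0.2588 S  =>  R_par = 3.865 Ω
V = I × R_par = 1 × 3.865 = 3.865 V
I_R3 = V/R3 = 3.865/39000 = 0.00009909 A

Final answer: 9.909e-05 A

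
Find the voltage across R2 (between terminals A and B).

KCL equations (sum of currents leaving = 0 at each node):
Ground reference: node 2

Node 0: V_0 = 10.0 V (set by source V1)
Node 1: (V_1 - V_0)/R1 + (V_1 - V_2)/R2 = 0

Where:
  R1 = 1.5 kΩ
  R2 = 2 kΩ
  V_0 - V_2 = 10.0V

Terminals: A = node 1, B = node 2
R1 and R2 are in series across V1 (node 0 → node 1 → node 2), and the output A–B is taken across R2, so this is a voltage divider.
Series current: I = V1/(R1 + R2) = 10/(1500 + 2000) = 10/3500 = 0.002857 A
V_R2 = I × R2 = V1 × R2/(R1 + R2) = 10 × 2000/3500 = 5.714 V

Final answer: 5.714 V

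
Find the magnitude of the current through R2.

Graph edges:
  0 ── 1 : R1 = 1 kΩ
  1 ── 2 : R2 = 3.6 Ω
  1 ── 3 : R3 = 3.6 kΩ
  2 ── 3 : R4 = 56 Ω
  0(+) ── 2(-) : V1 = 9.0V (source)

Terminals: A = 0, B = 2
Nodal analysis, taking node 2 as the 0 V reference.
Source V1 fixes V_0 = 9 V.
KCL at each unknown node (sum of currents leaving = 0; resistances in Ω):
  Node 1: (V_1 - 9)/1000 + (V_1 - 0)/3.6 + (V_1 - V_3)/3600 = 0
  Node 3: (V_3 - V_1)/3600 + (V_3 - 0)/56 = 0
Collecting terms (coefficients in siemens):
  0.2791·V_1 - 0.0002778·V_3 = 0.009
  0.01813·V_3 - 0.0002778·V_1 = 0
Determinant D = (0.2791)(0.01813) - (-0.0002778)(-0.0002778) = 0.005061
V_1 = [(0.009)(0.01813) - (-0.0002778)(0)]/D = 0.03225 V
V_3 = [(0.2791)(0) - (0.009)(-0.0002778)]/D = 0.000494 V
I_R2 = (V_1 - V_2)/R2 = (0.03225 - 0)/3.6 = 0.008959 A
|I_R2| = 0.008959 A

Final answer: |I_R2| = 0.008959 A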